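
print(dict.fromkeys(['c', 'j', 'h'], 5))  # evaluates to {'c': 5, 'j': 5, 'h': 5}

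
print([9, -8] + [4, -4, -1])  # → [9, -8, 4, -4, -1]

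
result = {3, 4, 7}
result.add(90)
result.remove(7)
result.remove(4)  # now {3, 90}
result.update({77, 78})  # {3, 77, 78, 90}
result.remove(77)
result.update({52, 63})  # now {3, 52, 63, 78, 90}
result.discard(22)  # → {3, 52, 63, 78, 90}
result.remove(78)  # {3, 52, 63, 90}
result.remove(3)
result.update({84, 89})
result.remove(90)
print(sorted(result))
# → [52, 63, 84, 89]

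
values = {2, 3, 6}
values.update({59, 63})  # {2, 3, 6, 59, 63}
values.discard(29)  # {2, 3, 6, 59, 63}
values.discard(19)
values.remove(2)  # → {3, 6, 59, 63}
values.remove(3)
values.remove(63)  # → {6, 59}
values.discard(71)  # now {6, 59}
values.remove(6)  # {59}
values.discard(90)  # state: {59}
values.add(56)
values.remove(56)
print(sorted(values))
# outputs [59]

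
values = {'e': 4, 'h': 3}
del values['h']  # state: {'e': 4}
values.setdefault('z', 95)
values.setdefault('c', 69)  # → 69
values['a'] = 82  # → {'e': 4, 'z': 95, 'c': 69, 'a': 82}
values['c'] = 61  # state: {'e': 4, 'z': 95, 'c': 61, 'a': 82}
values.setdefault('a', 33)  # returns 82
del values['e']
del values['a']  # {'z': 95, 'c': 61}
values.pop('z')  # 95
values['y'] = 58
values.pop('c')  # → 61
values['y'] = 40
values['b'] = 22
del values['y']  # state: {'b': 22}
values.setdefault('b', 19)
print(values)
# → {'b': 22}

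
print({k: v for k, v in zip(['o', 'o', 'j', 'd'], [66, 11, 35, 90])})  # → {'o': 11, 'j': 35, 'd': 90}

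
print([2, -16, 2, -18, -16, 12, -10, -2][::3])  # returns [2, -18, -10]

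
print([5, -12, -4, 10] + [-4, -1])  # [5, -12, -4, 10, -4, -1]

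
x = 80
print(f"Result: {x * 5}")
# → Result: 400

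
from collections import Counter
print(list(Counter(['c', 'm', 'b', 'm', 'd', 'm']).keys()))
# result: ['c', 'm', 'b', 'd']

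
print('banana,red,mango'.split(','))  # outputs ['banana', 'red', 'mango']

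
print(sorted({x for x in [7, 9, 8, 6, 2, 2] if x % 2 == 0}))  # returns [2, 6, 8]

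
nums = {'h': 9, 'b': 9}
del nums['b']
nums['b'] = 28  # {'h': 9, 'b': 28}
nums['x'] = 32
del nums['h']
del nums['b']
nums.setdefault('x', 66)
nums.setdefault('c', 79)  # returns 79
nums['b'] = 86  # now {'x': 32, 'c': 79, 'b': 86}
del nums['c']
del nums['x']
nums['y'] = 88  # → {'b': 86, 'y': 88}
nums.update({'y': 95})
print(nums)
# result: {'b': 86, 'y': 95}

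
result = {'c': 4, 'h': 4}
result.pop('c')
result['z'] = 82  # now {'h': 4, 'z': 82}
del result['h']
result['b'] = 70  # {'z': 82, 'b': 70}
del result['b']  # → {'z': 82}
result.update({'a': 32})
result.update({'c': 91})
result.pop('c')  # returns 91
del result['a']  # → {'z': 82}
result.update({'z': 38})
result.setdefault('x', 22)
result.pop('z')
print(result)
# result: {'x': 22}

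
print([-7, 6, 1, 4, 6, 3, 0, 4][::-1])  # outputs [4, 0, 3, 6, 4, 1, 6, -7]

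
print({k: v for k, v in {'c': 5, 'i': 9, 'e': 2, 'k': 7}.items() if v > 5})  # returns {'i': 9, 'k': 7}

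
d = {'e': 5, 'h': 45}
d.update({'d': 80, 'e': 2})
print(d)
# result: {'e': 2, 'h': 45, 'd': 80}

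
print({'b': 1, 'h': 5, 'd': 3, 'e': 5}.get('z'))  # None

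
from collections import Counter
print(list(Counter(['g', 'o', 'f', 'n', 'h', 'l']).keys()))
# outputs ['g', 'o', 'f', 'n', 'h', 'l']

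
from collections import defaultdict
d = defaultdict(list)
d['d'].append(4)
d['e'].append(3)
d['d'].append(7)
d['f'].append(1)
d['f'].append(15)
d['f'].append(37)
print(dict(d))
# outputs {'d': [4, 7], 'e': [3], 'f': [1, 15, 37]}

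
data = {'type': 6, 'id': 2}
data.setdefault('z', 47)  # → 47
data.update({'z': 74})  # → {'type': 6, 'id': 2, 'z': 74}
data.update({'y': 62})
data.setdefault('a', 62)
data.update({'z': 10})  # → {'type': 6, 'id': 2, 'z': 10, 'y': 62, 'a': 62}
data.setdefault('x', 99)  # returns 99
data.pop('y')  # 62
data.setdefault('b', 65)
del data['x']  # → {'type': 6, 'id': 2, 'z': 10, 'a': 62, 'b': 65}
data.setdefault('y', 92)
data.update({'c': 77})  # {'type': 6, 'id': 2, 'z': 10, 'a': 62, 'b': 65, 'y': 92, 'c': 77}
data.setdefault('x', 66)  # 66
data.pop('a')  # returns 62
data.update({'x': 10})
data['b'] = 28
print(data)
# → {'type': 6, 'id': 2, 'z': 10, 'b': 28, 'y': 92, 'c': 77, 'x': 10}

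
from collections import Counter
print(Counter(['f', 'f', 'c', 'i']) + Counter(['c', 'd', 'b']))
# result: Counter({'f': 2, 'c': 2, 'i': 1, 'd': 1, 'b': 1})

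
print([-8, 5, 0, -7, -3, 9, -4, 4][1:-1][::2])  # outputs [5, -7, 9]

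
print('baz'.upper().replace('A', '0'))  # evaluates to B0Z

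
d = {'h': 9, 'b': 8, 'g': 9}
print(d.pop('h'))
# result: 9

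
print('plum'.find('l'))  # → 1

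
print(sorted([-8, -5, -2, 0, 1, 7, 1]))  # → [-8, -5, -2, 0, 1, 1, 7]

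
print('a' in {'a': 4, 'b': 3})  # True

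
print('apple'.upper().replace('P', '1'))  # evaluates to A11LE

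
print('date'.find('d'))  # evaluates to 0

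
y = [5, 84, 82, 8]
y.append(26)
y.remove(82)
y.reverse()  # [26, 8, 84, 5]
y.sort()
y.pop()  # 84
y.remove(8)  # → [5, 26]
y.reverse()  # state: [26, 5]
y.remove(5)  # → [26]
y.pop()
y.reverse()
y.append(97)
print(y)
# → [97]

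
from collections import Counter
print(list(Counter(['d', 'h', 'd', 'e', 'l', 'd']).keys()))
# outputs ['d', 'h', 'e', 'l']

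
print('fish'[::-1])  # hsif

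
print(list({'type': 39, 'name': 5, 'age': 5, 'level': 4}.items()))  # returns [('type', 39), ('name', 5), ('age', 5), ('level', 4)]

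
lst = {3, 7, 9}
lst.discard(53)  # {3, 7, 9}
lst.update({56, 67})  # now {3, 7, 9, 56, 67}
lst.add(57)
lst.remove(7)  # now {3, 9, 56, 57, 67}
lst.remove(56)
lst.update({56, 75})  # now {3, 9, 56, 57, 67, 75}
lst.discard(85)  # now {3, 9, 56, 57, 67, 75}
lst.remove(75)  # {3, 9, 56, 57, 67}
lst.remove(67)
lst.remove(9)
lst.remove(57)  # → {3, 56}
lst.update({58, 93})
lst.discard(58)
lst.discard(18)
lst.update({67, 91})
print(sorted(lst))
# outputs [3, 56, 67, 91, 93]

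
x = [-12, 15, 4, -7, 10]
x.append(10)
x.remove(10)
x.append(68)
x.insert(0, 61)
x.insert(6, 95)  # [61, -12, 15, 4, -7, 10, 95, 68]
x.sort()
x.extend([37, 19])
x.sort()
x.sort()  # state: [-12, -7, 4, 10, 15, 19, 37, 61, 68, 95]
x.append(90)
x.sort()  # [-12, -7, 4, 10, 15, 19, 37, 61, 68, 90, 95]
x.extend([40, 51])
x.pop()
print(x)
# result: [-12, -7, 4, 10, 15, 19, 37, 61, 68, 90, 95, 40]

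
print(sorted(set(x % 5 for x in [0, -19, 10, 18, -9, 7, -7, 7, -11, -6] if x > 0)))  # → [0, 2, 3]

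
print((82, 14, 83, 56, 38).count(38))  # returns 1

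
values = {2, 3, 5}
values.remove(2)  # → {3, 5}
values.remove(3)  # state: {5}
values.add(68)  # {5, 68}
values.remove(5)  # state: {68}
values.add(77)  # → {68, 77}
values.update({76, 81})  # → {68, 76, 77, 81}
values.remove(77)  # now {68, 76, 81}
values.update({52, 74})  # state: {52, 68, 74, 76, 81}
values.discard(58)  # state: {52, 68, 74, 76, 81}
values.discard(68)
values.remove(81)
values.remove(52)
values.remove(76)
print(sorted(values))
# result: [74]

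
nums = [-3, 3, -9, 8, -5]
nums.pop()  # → -5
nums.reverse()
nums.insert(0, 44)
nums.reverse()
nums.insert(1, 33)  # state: [-3, 33, 3, -9, 8, 44]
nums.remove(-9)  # [-3, 33, 3, 8, 44]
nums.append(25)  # [-3, 33, 3, 8, 44, 25]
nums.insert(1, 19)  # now [-3, 19, 33, 3, 8, 44, 25]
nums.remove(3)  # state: [-3, 19, 33, 8, 44, 25]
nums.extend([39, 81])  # [-3, 19, 33, 8, 44, 25, 39, 81]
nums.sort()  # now [-3, 8, 19, 25, 33, 39, 44, 81]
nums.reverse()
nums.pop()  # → -3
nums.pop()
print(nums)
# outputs [81, 44, 39, 33, 25, 19]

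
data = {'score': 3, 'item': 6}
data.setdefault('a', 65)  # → 65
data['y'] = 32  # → {'score': 3, 'item': 6, 'a': 65, 'y': 32}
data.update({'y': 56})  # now {'score': 3, 'item': 6, 'a': 65, 'y': 56}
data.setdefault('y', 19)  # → 56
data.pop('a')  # 65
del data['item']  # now {'score': 3, 'y': 56}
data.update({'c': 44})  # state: {'score': 3, 'y': 56, 'c': 44}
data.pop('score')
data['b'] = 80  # {'y': 56, 'c': 44, 'b': 80}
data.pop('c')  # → 44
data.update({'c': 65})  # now {'y': 56, 'b': 80, 'c': 65}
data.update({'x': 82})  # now {'y': 56, 'b': 80, 'c': 65, 'x': 82}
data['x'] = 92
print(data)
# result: {'y': 56, 'b': 80, 'c': 65, 'x': 92}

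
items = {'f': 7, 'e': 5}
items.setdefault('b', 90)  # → 90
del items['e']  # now {'f': 7, 'b': 90}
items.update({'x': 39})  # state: {'f': 7, 'b': 90, 'x': 39}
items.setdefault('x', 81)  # 39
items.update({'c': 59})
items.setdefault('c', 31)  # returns 59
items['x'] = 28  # {'f': 7, 'b': 90, 'x': 28, 'c': 59}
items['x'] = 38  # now {'f': 7, 'b': 90, 'x': 38, 'c': 59}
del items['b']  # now {'f': 7, 'x': 38, 'c': 59}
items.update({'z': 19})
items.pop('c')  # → 59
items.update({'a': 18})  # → {'f': 7, 'x': 38, 'z': 19, 'a': 18}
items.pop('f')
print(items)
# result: {'x': 38, 'z': 19, 'a': 18}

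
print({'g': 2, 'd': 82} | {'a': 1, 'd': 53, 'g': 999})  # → {'g': 999, 'd': 53, 'a': 1}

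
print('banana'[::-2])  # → aaa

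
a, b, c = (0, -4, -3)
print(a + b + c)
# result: -7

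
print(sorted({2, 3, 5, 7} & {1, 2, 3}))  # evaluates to [2, 3]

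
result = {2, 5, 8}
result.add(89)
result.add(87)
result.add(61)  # {2, 5, 8, 61, 87, 89}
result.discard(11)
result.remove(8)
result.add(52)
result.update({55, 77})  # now {2, 5, 52, 55, 61, 77, 87, 89}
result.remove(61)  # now {2, 5, 52, 55, 77, 87, 89}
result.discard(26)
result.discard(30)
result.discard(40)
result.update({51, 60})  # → {2, 5, 51, 52, 55, 60, 77, 87, 89}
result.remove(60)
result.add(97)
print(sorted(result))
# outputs [2, 5, 51, 52, 55, 77, 87, 89, 97]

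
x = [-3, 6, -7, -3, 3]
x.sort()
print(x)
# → [-7, -3, -3, 3, 6]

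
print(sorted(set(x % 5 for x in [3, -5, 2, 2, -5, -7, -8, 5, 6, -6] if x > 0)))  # [0, 1, 2, 3]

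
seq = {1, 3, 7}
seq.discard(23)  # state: {1, 3, 7}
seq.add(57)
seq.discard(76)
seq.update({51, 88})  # {1, 3, 7, 51, 57, 88}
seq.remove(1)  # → {3, 7, 51, 57, 88}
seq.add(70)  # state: {3, 7, 51, 57, 70, 88}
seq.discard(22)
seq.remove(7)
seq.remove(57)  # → {3, 51, 70, 88}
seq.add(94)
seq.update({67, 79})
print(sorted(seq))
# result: [3, 51, 67, 70, 79, 88, 94]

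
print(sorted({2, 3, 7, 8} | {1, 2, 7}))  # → [1, 2, 3, 7, 8]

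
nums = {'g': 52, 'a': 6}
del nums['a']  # {'g': 52}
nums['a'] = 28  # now {'g': 52, 'a': 28}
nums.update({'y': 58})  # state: {'g': 52, 'a': 28, 'y': 58}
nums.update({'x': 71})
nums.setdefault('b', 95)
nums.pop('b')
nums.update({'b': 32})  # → {'g': 52, 'a': 28, 'y': 58, 'x': 71, 'b': 32}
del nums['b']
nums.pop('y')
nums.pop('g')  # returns 52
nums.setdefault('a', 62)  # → 28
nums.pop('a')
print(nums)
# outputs {'x': 71}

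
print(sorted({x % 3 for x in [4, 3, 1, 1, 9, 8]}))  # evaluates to [0, 1, 2]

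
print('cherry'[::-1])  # yrrehc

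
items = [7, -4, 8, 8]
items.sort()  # [-4, 7, 8, 8]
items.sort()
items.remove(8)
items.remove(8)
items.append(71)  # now [-4, 7, 71]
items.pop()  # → 71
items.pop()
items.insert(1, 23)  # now [-4, 23]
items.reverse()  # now [23, -4]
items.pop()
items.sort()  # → [23]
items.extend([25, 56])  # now [23, 25, 56]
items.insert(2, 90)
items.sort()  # [23, 25, 56, 90]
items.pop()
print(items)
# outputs [23, 25, 56]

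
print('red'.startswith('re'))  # True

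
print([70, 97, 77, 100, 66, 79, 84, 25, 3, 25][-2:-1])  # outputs [3]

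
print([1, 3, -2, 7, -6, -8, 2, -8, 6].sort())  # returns None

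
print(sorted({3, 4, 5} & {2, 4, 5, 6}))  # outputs [4, 5]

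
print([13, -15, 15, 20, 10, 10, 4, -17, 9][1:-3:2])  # [-15, 20, 10]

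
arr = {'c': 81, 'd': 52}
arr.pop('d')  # 52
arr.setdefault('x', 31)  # 31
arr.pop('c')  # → 81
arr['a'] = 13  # {'x': 31, 'a': 13}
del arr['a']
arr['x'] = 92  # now {'x': 92}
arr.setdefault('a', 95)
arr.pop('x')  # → 92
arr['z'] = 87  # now {'a': 95, 'z': 87}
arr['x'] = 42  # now {'a': 95, 'z': 87, 'x': 42}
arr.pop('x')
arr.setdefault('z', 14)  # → 87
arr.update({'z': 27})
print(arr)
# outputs {'a': 95, 'z': 27}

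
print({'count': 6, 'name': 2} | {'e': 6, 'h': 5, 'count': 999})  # {'count': 999, 'name': 2, 'e': 6, 'h': 5}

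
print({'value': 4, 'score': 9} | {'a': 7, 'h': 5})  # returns {'value': 4, 'score': 9, 'a': 7, 'h': 5}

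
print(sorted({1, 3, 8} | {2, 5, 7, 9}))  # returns [1, 2, 3, 5, 7, 8, 9]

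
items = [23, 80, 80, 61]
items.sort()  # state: [23, 61, 80, 80]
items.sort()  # [23, 61, 80, 80]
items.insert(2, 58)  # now [23, 61, 58, 80, 80]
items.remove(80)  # [23, 61, 58, 80]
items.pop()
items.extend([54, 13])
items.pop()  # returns 13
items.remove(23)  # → [61, 58, 54]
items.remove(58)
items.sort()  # [54, 61]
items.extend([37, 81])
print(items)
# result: [54, 61, 37, 81]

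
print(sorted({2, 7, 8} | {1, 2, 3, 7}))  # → [1, 2, 3, 7, 8]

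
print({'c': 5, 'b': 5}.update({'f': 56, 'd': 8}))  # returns None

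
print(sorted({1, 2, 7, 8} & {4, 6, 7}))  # [7]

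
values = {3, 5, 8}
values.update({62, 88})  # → {3, 5, 8, 62, 88}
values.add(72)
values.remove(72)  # {3, 5, 8, 62, 88}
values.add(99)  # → {3, 5, 8, 62, 88, 99}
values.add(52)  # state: {3, 5, 8, 52, 62, 88, 99}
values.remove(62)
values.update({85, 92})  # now {3, 5, 8, 52, 85, 88, 92, 99}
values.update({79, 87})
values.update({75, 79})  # {3, 5, 8, 52, 75, 79, 85, 87, 88, 92, 99}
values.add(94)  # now {3, 5, 8, 52, 75, 79, 85, 87, 88, 92, 94, 99}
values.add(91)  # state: {3, 5, 8, 52, 75, 79, 85, 87, 88, 91, 92, 94, 99}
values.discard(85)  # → {3, 5, 8, 52, 75, 79, 87, 88, 91, 92, 94, 99}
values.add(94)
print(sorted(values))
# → [3, 5, 8, 52, 75, 79, 87, 88, 91, 92, 94, 99]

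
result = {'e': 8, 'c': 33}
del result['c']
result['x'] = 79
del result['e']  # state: {'x': 79}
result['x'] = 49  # {'x': 49}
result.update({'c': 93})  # {'x': 49, 'c': 93}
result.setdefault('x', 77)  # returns 49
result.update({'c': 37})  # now {'x': 49, 'c': 37}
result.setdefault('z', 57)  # 57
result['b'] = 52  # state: {'x': 49, 'c': 37, 'z': 57, 'b': 52}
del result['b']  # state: {'x': 49, 'c': 37, 'z': 57}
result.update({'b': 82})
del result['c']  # {'x': 49, 'z': 57, 'b': 82}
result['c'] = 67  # {'x': 49, 'z': 57, 'b': 82, 'c': 67}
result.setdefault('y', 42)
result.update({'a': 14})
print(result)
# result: {'x': 49, 'z': 57, 'b': 82, 'c': 67, 'y': 42, 'a': 14}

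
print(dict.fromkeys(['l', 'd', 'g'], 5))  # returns {'l': 5, 'd': 5, 'g': 5}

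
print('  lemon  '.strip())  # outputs lemon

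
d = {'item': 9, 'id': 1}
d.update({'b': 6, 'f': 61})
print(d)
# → {'item': 9, 'id': 1, 'b': 6, 'f': 61}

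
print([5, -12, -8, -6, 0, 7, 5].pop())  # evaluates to 5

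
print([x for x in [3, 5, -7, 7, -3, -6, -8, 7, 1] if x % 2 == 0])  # [-6, -8]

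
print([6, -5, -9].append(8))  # None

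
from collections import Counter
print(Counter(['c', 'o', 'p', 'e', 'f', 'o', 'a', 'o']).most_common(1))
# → [('o', 3)]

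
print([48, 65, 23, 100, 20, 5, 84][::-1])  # [84, 5, 20, 100, 23, 65, 48]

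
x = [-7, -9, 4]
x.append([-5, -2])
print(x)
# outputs [-7, -9, 4, [-5, -2]]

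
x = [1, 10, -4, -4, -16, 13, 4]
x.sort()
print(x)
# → [-16, -4, -4, 1, 4, 10, 13]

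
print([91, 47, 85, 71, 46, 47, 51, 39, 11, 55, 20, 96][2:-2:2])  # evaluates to [85, 46, 51, 11]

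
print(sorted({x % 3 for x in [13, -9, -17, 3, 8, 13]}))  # [0, 1, 2]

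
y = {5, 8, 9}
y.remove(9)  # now {5, 8}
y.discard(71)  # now {5, 8}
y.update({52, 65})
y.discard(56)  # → {5, 8, 52, 65}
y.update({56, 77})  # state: {5, 8, 52, 56, 65, 77}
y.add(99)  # {5, 8, 52, 56, 65, 77, 99}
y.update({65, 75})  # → {5, 8, 52, 56, 65, 75, 77, 99}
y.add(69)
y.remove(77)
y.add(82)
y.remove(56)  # {5, 8, 52, 65, 69, 75, 82, 99}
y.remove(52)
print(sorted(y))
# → [5, 8, 65, 69, 75, 82, 99]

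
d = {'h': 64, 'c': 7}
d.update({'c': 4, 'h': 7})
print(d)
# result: {'h': 7, 'c': 4}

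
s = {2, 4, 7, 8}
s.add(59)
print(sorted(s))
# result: [2, 4, 7, 8, 59]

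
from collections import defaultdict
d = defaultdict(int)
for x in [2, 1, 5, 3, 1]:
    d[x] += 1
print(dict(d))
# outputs {2: 1, 1: 2, 5: 1, 3: 1}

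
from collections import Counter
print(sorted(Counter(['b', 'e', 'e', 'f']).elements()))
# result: ['b', 'e', 'e', 'f']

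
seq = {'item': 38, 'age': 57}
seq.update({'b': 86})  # {'item': 38, 'age': 57, 'b': 86}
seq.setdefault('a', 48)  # 48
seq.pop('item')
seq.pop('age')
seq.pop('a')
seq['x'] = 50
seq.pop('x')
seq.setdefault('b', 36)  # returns 86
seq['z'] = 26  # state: {'b': 86, 'z': 26}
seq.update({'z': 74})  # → {'b': 86, 'z': 74}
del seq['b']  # {'z': 74}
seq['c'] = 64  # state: {'z': 74, 'c': 64}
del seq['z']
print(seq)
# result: {'c': 64}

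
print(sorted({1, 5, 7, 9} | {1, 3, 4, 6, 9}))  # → [1, 3, 4, 5, 6, 7, 9]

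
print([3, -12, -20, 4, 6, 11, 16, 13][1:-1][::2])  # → [-12, 4, 11]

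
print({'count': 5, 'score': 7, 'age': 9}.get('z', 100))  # 100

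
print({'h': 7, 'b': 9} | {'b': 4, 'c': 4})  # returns {'h': 7, 'b': 4, 'c': 4}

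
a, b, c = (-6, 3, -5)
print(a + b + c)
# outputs -8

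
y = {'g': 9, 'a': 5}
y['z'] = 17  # {'g': 9, 'a': 5, 'z': 17}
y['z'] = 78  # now {'g': 9, 'a': 5, 'z': 78}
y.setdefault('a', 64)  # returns 5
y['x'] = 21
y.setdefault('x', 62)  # 21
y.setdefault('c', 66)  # 66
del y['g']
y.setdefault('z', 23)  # 78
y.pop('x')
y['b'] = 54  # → {'a': 5, 'z': 78, 'c': 66, 'b': 54}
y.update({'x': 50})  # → {'a': 5, 'z': 78, 'c': 66, 'b': 54, 'x': 50}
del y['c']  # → {'a': 5, 'z': 78, 'b': 54, 'x': 50}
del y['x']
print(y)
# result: {'a': 5, 'z': 78, 'b': 54}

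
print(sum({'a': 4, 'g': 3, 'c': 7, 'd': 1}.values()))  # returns 15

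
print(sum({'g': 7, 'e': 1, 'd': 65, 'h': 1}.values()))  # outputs 74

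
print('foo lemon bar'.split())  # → ['foo', 'lemon', 'bar']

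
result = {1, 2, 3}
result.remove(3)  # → {1, 2}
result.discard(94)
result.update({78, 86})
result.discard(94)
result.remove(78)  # {1, 2, 86}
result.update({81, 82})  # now {1, 2, 81, 82, 86}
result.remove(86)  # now {1, 2, 81, 82}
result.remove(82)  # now {1, 2, 81}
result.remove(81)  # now {1, 2}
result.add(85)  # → {1, 2, 85}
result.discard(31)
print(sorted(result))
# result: [1, 2, 85]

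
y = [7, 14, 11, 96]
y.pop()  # 96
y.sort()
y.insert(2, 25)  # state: [7, 11, 25, 14]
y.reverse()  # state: [14, 25, 11, 7]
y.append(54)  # [14, 25, 11, 7, 54]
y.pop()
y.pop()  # 7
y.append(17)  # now [14, 25, 11, 17]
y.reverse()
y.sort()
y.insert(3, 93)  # [11, 14, 17, 93, 25]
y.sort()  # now [11, 14, 17, 25, 93]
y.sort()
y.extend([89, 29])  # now [11, 14, 17, 25, 93, 89, 29]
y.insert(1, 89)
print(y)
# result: [11, 89, 14, 17, 25, 93, 89, 29]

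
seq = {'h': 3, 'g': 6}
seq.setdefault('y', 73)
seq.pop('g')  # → 6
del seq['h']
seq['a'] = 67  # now {'y': 73, 'a': 67}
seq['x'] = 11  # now {'y': 73, 'a': 67, 'x': 11}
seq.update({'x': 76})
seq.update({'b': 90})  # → {'y': 73, 'a': 67, 'x': 76, 'b': 90}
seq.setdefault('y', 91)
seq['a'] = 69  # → {'y': 73, 'a': 69, 'x': 76, 'b': 90}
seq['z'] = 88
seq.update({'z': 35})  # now {'y': 73, 'a': 69, 'x': 76, 'b': 90, 'z': 35}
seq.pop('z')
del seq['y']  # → {'a': 69, 'x': 76, 'b': 90}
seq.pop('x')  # 76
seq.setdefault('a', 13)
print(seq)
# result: {'a': 69, 'b': 90}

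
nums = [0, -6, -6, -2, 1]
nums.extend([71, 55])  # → [0, -6, -6, -2, 1, 71, 55]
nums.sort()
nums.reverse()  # [71, 55, 1, 0, -2, -6, -6]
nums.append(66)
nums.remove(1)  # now [71, 55, 0, -2, -6, -6, 66]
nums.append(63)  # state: [71, 55, 0, -2, -6, -6, 66, 63]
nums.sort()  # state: [-6, -6, -2, 0, 55, 63, 66, 71]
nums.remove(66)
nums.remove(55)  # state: [-6, -6, -2, 0, 63, 71]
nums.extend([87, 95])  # [-6, -6, -2, 0, 63, 71, 87, 95]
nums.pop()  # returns 95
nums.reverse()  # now [87, 71, 63, 0, -2, -6, -6]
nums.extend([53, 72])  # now [87, 71, 63, 0, -2, -6, -6, 53, 72]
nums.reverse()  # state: [72, 53, -6, -6, -2, 0, 63, 71, 87]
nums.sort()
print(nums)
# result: [-6, -6, -2, 0, 53, 63, 71, 72, 87]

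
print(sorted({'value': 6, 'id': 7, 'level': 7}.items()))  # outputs [('id', 7), ('level', 7), ('value', 6)]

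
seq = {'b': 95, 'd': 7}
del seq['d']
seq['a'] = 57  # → {'b': 95, 'a': 57}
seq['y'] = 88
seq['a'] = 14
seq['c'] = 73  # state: {'b': 95, 'a': 14, 'y': 88, 'c': 73}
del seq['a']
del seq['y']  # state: {'b': 95, 'c': 73}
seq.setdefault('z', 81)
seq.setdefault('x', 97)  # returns 97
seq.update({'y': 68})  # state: {'b': 95, 'c': 73, 'z': 81, 'x': 97, 'y': 68}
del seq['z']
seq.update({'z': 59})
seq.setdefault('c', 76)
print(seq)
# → {'b': 95, 'c': 73, 'x': 97, 'y': 68, 'z': 59}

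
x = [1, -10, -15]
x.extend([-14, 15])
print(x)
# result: [1, -10, -15, -14, 15]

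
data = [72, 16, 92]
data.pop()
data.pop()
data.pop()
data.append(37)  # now [37]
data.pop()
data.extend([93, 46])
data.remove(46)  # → [93]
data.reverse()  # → [93]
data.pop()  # 93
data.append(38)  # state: [38]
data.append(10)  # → [38, 10]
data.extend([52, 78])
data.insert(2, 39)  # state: [38, 10, 39, 52, 78]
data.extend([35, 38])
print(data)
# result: [38, 10, 39, 52, 78, 35, 38]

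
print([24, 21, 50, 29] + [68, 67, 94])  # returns [24, 21, 50, 29, 68, 67, 94]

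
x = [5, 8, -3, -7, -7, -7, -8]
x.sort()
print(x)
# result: [-8, -7, -7, -7, -3, 5, 8]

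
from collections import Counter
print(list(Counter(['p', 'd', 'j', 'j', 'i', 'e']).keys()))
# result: ['p', 'd', 'j', 'i', 'e']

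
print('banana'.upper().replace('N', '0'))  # BA0A0A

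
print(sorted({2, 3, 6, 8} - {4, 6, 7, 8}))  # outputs [2, 3]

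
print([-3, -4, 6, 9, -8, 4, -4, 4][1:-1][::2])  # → [-4, 9, 4]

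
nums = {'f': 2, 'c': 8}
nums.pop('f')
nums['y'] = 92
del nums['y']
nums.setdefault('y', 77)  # 77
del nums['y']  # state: {'c': 8}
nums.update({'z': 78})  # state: {'c': 8, 'z': 78}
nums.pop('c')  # 8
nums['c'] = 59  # {'z': 78, 'c': 59}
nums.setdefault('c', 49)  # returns 59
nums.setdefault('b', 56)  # 56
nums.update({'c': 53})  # {'z': 78, 'c': 53, 'b': 56}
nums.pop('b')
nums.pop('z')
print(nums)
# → {'c': 53}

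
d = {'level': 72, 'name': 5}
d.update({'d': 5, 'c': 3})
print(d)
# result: {'level': 72, 'name': 5, 'd': 5, 'c': 3}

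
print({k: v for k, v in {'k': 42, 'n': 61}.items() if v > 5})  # {'k': 42, 'n': 61}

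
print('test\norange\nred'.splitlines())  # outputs ['test', 'orange', 'red']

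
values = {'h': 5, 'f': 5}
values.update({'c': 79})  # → {'h': 5, 'f': 5, 'c': 79}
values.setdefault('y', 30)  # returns 30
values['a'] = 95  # {'h': 5, 'f': 5, 'c': 79, 'y': 30, 'a': 95}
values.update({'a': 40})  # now {'h': 5, 'f': 5, 'c': 79, 'y': 30, 'a': 40}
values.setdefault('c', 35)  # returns 79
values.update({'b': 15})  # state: {'h': 5, 'f': 5, 'c': 79, 'y': 30, 'a': 40, 'b': 15}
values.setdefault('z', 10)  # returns 10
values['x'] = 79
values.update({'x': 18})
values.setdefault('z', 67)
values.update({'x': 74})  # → {'h': 5, 'f': 5, 'c': 79, 'y': 30, 'a': 40, 'b': 15, 'z': 10, 'x': 74}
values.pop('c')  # 79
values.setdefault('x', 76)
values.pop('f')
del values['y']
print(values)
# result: {'h': 5, 'a': 40, 'b': 15, 'z': 10, 'x': 74}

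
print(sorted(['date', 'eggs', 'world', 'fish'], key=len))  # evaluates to ['date', 'eggs', 'fish', 'world']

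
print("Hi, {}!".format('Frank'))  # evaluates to Hi, Frank!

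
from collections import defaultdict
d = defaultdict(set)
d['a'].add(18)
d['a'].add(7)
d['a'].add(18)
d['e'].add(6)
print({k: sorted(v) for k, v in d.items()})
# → {'a': [7, 18], 'e': [6]}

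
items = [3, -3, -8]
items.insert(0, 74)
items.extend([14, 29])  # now [74, 3, -3, -8, 14, 29]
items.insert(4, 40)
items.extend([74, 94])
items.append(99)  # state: [74, 3, -3, -8, 40, 14, 29, 74, 94, 99]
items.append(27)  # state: [74, 3, -3, -8, 40, 14, 29, 74, 94, 99, 27]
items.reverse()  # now [27, 99, 94, 74, 29, 14, 40, -8, -3, 3, 74]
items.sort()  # [-8, -3, 3, 14, 27, 29, 40, 74, 74, 94, 99]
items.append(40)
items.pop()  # 40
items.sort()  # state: [-8, -3, 3, 14, 27, 29, 40, 74, 74, 94, 99]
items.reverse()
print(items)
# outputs [99, 94, 74, 74, 40, 29, 27, 14, 3, -3, -8]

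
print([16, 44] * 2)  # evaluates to [16, 44, 16, 44]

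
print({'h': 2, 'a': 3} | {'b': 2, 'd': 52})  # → {'h': 2, 'a': 3, 'b': 2, 'd': 52}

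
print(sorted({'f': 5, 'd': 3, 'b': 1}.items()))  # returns [('b', 1), ('d', 3), ('f', 5)]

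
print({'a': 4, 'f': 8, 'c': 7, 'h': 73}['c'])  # 7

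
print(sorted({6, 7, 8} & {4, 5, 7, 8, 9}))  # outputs [7, 8]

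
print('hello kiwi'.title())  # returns Hello Kiwi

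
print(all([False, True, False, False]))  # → False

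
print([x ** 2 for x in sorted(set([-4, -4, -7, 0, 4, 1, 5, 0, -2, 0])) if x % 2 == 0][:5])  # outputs [16, 4, 0, 16]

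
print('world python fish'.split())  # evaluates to ['world', 'python', 'fish']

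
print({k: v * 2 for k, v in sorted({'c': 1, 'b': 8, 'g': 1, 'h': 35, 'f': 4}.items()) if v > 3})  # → {'b': 16, 'f': 8, 'h': 70}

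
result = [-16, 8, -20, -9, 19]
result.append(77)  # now [-16, 8, -20, -9, 19, 77]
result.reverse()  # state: [77, 19, -9, -20, 8, -16]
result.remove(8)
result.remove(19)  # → [77, -9, -20, -16]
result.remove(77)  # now [-9, -20, -16]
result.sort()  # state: [-20, -16, -9]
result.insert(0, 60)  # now [60, -20, -16, -9]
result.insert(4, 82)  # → [60, -20, -16, -9, 82]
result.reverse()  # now [82, -9, -16, -20, 60]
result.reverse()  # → [60, -20, -16, -9, 82]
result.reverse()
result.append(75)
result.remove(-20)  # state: [82, -9, -16, 60, 75]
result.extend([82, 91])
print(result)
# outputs [82, -9, -16, 60, 75, 82, 91]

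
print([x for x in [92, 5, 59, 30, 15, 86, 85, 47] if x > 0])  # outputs [92, 5, 59, 30, 15, 86, 85, 47]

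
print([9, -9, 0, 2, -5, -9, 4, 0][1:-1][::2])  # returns [-9, 2, -9]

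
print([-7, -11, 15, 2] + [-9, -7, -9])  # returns [-7, -11, 15, 2, -9, -7, -9]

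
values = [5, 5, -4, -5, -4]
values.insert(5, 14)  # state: [5, 5, -4, -5, -4, 14]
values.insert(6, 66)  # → [5, 5, -4, -5, -4, 14, 66]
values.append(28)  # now [5, 5, -4, -5, -4, 14, 66, 28]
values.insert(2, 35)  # [5, 5, 35, -4, -5, -4, 14, 66, 28]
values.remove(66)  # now [5, 5, 35, -4, -5, -4, 14, 28]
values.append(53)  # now [5, 5, 35, -4, -5, -4, 14, 28, 53]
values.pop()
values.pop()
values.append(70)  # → [5, 5, 35, -4, -5, -4, 14, 70]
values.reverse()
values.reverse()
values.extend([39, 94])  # [5, 5, 35, -4, -5, -4, 14, 70, 39, 94]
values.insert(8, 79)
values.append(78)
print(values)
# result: [5, 5, 35, -4, -5, -4, 14, 70, 79, 39, 94, 78]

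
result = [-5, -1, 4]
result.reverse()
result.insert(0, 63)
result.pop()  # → -5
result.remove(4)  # [63, -1]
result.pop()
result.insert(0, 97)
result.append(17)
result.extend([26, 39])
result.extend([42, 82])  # [97, 63, 17, 26, 39, 42, 82]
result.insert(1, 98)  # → [97, 98, 63, 17, 26, 39, 42, 82]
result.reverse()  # [82, 42, 39, 26, 17, 63, 98, 97]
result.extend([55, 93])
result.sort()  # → [17, 26, 39, 42, 55, 63, 82, 93, 97, 98]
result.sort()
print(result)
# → [17, 26, 39, 42, 55, 63, 82, 93, 97, 98]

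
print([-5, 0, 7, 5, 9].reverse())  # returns None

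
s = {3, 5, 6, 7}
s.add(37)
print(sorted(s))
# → [3, 5, 6, 7, 37]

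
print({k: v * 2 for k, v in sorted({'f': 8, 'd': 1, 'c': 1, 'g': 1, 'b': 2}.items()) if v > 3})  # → {'f': 16}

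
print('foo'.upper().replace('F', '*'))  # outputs *OO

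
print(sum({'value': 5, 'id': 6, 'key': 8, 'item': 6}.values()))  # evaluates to 25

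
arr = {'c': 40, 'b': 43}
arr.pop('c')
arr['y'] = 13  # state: {'b': 43, 'y': 13}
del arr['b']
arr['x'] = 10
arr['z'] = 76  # {'y': 13, 'x': 10, 'z': 76}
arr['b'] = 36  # {'y': 13, 'x': 10, 'z': 76, 'b': 36}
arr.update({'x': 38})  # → {'y': 13, 'x': 38, 'z': 76, 'b': 36}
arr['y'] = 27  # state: {'y': 27, 'x': 38, 'z': 76, 'b': 36}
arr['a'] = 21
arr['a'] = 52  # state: {'y': 27, 'x': 38, 'z': 76, 'b': 36, 'a': 52}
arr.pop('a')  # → 52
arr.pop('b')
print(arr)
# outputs {'y': 27, 'x': 38, 'z': 76}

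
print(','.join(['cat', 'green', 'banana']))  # cat,green,banana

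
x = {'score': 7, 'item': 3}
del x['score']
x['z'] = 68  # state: {'item': 3, 'z': 68}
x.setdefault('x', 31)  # 31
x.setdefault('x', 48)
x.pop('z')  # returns 68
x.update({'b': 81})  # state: {'item': 3, 'x': 31, 'b': 81}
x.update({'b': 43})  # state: {'item': 3, 'x': 31, 'b': 43}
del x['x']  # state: {'item': 3, 'b': 43}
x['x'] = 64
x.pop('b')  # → 43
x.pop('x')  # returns 64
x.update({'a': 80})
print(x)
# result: {'item': 3, 'a': 80}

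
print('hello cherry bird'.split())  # ['hello', 'cherry', 'bird']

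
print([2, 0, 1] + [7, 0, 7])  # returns [2, 0, 1, 7, 0, 7]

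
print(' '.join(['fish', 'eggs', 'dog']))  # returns fish eggs dog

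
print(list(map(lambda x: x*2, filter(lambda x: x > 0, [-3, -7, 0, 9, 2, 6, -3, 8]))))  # [18, 4, 12, 16]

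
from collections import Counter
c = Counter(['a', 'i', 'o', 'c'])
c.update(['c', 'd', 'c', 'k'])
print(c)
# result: Counter({'c': 3, 'a': 1, 'i': 1, 'o': 1, 'd': 1, 'k': 1})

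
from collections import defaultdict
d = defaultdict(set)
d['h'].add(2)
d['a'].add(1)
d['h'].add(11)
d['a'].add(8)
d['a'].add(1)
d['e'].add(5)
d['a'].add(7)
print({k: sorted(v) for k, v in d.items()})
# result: {'h': [2, 11], 'a': [1, 7, 8], 'e': [5]}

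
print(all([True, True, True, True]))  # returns True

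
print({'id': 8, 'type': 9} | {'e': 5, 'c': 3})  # {'id': 8, 'type': 9, 'e': 5, 'c': 3}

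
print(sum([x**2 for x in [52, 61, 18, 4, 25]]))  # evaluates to 7390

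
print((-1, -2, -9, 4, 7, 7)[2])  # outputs -9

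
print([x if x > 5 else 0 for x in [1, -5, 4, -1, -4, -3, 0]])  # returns [0, 0, 0, 0, 0, 0, 0]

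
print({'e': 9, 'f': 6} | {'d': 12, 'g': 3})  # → {'e': 9, 'f': 6, 'd': 12, 'g': 3}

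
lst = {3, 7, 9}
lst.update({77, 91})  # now {3, 7, 9, 77, 91}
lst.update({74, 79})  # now {3, 7, 9, 74, 77, 79, 91}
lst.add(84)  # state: {3, 7, 9, 74, 77, 79, 84, 91}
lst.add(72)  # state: {3, 7, 9, 72, 74, 77, 79, 84, 91}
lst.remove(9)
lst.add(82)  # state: {3, 7, 72, 74, 77, 79, 82, 84, 91}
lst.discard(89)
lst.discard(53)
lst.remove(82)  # {3, 7, 72, 74, 77, 79, 84, 91}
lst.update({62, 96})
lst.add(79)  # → {3, 7, 62, 72, 74, 77, 79, 84, 91, 96}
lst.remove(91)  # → {3, 7, 62, 72, 74, 77, 79, 84, 96}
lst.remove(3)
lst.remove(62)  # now {7, 72, 74, 77, 79, 84, 96}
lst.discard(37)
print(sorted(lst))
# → [7, 72, 74, 77, 79, 84, 96]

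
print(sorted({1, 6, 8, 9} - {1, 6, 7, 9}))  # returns [8]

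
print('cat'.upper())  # CAT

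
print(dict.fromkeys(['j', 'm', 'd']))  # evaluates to {'j': None, 'm': None, 'd': None}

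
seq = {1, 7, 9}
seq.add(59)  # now {1, 7, 9, 59}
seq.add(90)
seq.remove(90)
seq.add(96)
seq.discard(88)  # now {1, 7, 9, 59, 96}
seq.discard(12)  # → {1, 7, 9, 59, 96}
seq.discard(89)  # {1, 7, 9, 59, 96}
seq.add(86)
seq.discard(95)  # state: {1, 7, 9, 59, 86, 96}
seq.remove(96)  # {1, 7, 9, 59, 86}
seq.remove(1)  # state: {7, 9, 59, 86}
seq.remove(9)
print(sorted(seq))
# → [7, 59, 86]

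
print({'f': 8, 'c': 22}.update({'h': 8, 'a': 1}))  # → None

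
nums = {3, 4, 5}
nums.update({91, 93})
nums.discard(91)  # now {3, 4, 5, 93}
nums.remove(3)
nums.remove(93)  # {4, 5}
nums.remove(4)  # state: {5}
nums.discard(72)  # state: {5}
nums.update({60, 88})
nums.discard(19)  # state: {5, 60, 88}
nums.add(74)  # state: {5, 60, 74, 88}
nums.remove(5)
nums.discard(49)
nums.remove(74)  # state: {60, 88}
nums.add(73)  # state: {60, 73, 88}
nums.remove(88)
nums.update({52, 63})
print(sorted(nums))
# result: [52, 60, 63, 73]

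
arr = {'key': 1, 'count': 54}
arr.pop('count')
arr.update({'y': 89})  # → {'key': 1, 'y': 89}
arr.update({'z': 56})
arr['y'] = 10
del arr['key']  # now {'y': 10, 'z': 56}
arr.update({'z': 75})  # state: {'y': 10, 'z': 75}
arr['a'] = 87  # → {'y': 10, 'z': 75, 'a': 87}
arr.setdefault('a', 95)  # 87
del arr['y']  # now {'z': 75, 'a': 87}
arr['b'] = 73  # {'z': 75, 'a': 87, 'b': 73}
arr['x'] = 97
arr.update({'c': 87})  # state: {'z': 75, 'a': 87, 'b': 73, 'x': 97, 'c': 87}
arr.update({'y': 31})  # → {'z': 75, 'a': 87, 'b': 73, 'x': 97, 'c': 87, 'y': 31}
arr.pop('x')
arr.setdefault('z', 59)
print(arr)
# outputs {'z': 75, 'a': 87, 'b': 73, 'c': 87, 'y': 31}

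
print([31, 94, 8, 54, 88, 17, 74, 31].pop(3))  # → 54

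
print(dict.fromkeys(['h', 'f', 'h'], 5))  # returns {'h': 5, 'f': 5}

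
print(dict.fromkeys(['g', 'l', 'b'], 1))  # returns {'g': 1, 'l': 1, 'b': 1}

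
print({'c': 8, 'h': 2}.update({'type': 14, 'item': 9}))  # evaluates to None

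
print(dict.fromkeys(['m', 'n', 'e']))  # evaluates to {'m': None, 'n': None, 'e': None}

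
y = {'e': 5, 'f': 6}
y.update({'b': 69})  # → {'e': 5, 'f': 6, 'b': 69}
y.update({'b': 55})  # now {'e': 5, 'f': 6, 'b': 55}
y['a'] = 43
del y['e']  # {'f': 6, 'b': 55, 'a': 43}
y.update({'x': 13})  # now {'f': 6, 'b': 55, 'a': 43, 'x': 13}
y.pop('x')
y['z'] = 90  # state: {'f': 6, 'b': 55, 'a': 43, 'z': 90}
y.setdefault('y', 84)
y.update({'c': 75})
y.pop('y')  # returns 84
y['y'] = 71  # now {'f': 6, 'b': 55, 'a': 43, 'z': 90, 'c': 75, 'y': 71}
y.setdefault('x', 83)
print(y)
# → {'f': 6, 'b': 55, 'a': 43, 'z': 90, 'c': 75, 'y': 71, 'x': 83}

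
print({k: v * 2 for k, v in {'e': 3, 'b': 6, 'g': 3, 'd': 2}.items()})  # {'e': 6, 'b': 12, 'g': 6, 'd': 4}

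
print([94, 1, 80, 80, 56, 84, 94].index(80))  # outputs 2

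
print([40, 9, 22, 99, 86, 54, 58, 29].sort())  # None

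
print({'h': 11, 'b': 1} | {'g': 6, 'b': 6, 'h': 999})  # {'h': 999, 'b': 6, 'g': 6}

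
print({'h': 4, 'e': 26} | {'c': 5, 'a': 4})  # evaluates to {'h': 4, 'e': 26, 'c': 5, 'a': 4}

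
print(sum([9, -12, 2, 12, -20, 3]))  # -6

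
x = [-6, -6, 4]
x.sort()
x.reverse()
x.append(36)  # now [4, -6, -6, 36]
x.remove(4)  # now [-6, -6, 36]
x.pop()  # 36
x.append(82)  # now [-6, -6, 82]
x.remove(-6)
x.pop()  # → 82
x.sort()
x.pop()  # -6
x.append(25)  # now [25]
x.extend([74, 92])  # [25, 74, 92]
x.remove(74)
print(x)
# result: [25, 92]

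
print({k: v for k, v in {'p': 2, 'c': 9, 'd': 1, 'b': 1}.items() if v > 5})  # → {'c': 9}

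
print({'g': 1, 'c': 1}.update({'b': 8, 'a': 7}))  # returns None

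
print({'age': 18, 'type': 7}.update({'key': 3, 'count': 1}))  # None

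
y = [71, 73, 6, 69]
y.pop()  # 69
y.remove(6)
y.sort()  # [71, 73]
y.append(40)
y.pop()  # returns 40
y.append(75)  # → [71, 73, 75]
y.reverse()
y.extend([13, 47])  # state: [75, 73, 71, 13, 47]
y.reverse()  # [47, 13, 71, 73, 75]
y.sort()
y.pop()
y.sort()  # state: [13, 47, 71, 73]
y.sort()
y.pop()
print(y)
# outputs [13, 47, 71]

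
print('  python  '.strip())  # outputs python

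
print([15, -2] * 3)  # [15, -2, 15, -2, 15, -2]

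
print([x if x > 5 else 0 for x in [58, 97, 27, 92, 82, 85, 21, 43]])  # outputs [58, 97, 27, 92, 82, 85, 21, 43]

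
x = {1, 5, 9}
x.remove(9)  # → {1, 5}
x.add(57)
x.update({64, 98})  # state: {1, 5, 57, 64, 98}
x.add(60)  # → {1, 5, 57, 60, 64, 98}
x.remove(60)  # {1, 5, 57, 64, 98}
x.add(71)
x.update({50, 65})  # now {1, 5, 50, 57, 64, 65, 71, 98}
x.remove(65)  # {1, 5, 50, 57, 64, 71, 98}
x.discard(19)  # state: {1, 5, 50, 57, 64, 71, 98}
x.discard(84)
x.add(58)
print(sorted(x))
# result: [1, 5, 50, 57, 58, 64, 71, 98]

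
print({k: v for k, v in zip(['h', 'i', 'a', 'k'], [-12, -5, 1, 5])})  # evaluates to {'h': -12, 'i': -5, 'a': 1, 'k': 5}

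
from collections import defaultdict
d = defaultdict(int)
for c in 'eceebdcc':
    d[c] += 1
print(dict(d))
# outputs {'e': 3, 'c': 3, 'b': 1, 'd': 1}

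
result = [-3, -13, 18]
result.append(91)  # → [-3, -13, 18, 91]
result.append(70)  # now [-3, -13, 18, 91, 70]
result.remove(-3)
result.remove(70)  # [-13, 18, 91]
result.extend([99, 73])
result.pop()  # 73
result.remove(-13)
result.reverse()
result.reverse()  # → [18, 91, 99]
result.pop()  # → 99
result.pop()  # 91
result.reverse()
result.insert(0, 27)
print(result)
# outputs [27, 18]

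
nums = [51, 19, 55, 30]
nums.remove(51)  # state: [19, 55, 30]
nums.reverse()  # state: [30, 55, 19]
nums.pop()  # 19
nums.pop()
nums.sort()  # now [30]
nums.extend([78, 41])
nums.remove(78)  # [30, 41]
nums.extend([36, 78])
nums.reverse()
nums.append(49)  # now [78, 36, 41, 30, 49]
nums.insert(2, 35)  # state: [78, 36, 35, 41, 30, 49]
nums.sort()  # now [30, 35, 36, 41, 49, 78]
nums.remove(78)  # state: [30, 35, 36, 41, 49]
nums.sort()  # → [30, 35, 36, 41, 49]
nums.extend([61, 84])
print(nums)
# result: [30, 35, 36, 41, 49, 61, 84]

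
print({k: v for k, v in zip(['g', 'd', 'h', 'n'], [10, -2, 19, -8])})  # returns {'g': 10, 'd': -2, 'h': 19, 'n': -8}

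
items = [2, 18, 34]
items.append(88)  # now [2, 18, 34, 88]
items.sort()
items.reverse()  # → [88, 34, 18, 2]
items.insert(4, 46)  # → [88, 34, 18, 2, 46]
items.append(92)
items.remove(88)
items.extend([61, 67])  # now [34, 18, 2, 46, 92, 61, 67]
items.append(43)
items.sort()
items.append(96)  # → [2, 18, 34, 43, 46, 61, 67, 92, 96]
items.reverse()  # [96, 92, 67, 61, 46, 43, 34, 18, 2]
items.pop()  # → 2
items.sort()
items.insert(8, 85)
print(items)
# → [18, 34, 43, 46, 61, 67, 92, 96, 85]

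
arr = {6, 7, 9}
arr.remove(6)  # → {7, 9}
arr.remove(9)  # {7}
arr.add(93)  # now {7, 93}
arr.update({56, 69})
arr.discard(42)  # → {7, 56, 69, 93}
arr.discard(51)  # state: {7, 56, 69, 93}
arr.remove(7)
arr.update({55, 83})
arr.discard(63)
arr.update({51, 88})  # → {51, 55, 56, 69, 83, 88, 93}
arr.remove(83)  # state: {51, 55, 56, 69, 88, 93}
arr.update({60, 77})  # {51, 55, 56, 60, 69, 77, 88, 93}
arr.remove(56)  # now {51, 55, 60, 69, 77, 88, 93}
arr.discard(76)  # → {51, 55, 60, 69, 77, 88, 93}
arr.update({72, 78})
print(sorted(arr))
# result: [51, 55, 60, 69, 72, 77, 78, 88, 93]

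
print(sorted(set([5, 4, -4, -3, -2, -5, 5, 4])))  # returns [-5, -4, -3, -2, 4, 5]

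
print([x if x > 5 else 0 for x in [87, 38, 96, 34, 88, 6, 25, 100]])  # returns [87, 38, 96, 34, 88, 6, 25, 100]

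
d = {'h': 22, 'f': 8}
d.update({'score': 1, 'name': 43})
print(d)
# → {'h': 22, 'f': 8, 'score': 1, 'name': 43}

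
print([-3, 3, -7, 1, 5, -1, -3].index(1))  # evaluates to 3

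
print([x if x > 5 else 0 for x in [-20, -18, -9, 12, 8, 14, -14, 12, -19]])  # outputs [0, 0, 0, 12, 8, 14, 0, 12, 0]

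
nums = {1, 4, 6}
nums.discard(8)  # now {1, 4, 6}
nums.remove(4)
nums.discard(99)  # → {1, 6}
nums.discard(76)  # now {1, 6}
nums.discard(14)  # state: {1, 6}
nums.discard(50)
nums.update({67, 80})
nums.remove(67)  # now {1, 6, 80}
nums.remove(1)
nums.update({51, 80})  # {6, 51, 80}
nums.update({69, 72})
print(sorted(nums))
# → [6, 51, 69, 72, 80]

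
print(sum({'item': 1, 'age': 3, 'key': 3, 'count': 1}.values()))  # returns 8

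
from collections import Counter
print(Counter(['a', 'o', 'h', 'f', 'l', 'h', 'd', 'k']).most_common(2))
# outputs [('h', 2), ('a', 1)]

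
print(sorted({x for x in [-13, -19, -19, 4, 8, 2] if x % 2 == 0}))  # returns [2, 4, 8]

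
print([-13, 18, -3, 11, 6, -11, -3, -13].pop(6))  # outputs -3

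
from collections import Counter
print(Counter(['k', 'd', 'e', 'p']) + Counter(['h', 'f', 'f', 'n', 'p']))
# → Counter({'p': 2, 'f': 2, 'k': 1, 'd': 1, 'e': 1, 'h': 1, 'n': 1})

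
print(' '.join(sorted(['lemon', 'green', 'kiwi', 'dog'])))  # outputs dog green kiwi lemon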